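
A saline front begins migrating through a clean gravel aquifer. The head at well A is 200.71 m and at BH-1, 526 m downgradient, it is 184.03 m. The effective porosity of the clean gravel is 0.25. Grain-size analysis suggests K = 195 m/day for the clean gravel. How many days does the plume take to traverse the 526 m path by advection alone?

Hydraulic gradient i = (200.71 − 184.03) / 526 = 16.68 / 526 = 0.03171.
Darcy flux q = K · i = 195.0 × 0.03171 = 6.184 m/day.
Seepage velocity v = q / n_e = 6.184 / 0.25 = 24.73 m/day.
Travel time t = L / v = 526 / 24.73 = 21.27 days.

21.3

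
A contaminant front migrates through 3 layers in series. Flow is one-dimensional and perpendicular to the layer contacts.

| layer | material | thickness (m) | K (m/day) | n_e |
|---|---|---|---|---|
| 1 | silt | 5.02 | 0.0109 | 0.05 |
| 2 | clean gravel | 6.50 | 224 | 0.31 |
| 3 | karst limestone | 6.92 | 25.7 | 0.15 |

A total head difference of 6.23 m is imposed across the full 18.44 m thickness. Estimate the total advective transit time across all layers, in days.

244

With flow normal to the layers, continuity requires the same specific discharge q through every layer.
Σ(b_i/K_i) = 5.02/0.0109 + 6.50/224 + 6.92/25.7 = 460.8 d.
q = Δh / Σ(b_i/K_i) = 6.23 / 460.8 = 0.01352 m/day.
In each layer the seepage velocity is v_i = q/n_i, so the layer transit time is t_i = b_i·n_i / q:
  layer 1 (silt): t_1 = 5.02 × 0.05 / 0.01352 = 18.57 d
  layer 2 (clean gravel): t_2 = 6.50 × 0.31 / 0.01352 = 149.1 d
  layer 3 (karst limestone): t_3 = 6.92 × 0.15 / 0.01352 = 76.78 d
Total t = Σ t_i = 244.4 days.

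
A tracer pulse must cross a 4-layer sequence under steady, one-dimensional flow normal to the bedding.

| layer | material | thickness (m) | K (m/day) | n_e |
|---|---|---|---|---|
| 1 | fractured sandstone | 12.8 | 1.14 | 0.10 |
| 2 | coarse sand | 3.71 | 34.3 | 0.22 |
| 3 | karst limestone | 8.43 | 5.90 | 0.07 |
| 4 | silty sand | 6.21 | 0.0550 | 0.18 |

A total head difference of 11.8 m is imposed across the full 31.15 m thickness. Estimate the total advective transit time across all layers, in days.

40.5

With flow normal to the layers, continuity requires the same specific discharge q through every layer.
Σ(b_i/K_i) = 12.8/1.14 + 3.71/34.3 + 8.43/5.90 + 6.21/0.0550 = 125.7 d.
q = Δh / Σ(b_i/K_i) = 11.8 / 125.7 = 0.09389 m/day.
In each layer the seepage velocity is v_i = q/n_i, so the layer transit time is t_i = b_i·n_i / q:
  layer 1 (fractured sandstone): t_1 = 12.8 × 0.10 / 0.09389 = 13.63 d
  layer 2 (coarse sand): t_2 = 3.71 × 0.22 / 0.09389 = 8.693 d
  layer 3 (karst limestone): t_3 = 8.43 × 0.07 / 0.09389 = 6.285 d
  layer 4 (silty sand): t_4 = 6.21 × 0.18 / 0.09389 = 11.90 d
Total t = Σ t_i = 40.51 days.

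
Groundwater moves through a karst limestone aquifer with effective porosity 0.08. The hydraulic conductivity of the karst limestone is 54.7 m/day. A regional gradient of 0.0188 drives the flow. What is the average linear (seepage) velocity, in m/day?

12.9

Hydraulic gradient i = 0.0188.
Darcy flux q = K · i = 54.70 × 0.01880 = 1.028 m/day.
Seepage velocity v = q / n_e = 1.028 / 0.08 = 12.85 m/day.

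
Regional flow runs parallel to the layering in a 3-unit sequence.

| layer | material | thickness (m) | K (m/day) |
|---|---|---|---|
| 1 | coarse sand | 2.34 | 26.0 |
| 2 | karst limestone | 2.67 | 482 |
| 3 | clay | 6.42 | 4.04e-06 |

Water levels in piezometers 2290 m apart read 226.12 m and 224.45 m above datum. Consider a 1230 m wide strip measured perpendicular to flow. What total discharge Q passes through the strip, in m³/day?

Flow is parallel to layering, so each bed carries its own Darcy discharge and the transmissivities add.
Σ(K_i·b_i) = 26.0×2.34 + 482×2.67 + 4.04e-06×6.42 = 1348 m²/day.
Hydraulic gradient i = (226.12 − 224.45) / 2290 = 1.67 / 2290 = 0.0007293.
Q = Σ(K_i·b_i) · W · i = 1348 × 1230 × 0.0007293 = 1209 m³/day.

1210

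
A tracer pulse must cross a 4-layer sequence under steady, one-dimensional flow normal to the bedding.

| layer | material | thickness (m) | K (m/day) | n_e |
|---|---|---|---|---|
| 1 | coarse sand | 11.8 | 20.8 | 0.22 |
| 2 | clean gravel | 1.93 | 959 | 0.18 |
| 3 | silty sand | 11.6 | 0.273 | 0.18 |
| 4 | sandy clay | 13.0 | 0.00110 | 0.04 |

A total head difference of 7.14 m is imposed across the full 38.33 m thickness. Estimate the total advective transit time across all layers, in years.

With flow normal to the layers, continuity requires the same specific discharge q through every layer.
Σ(b_i/K_i) = 11.8/20.8 + 1.93/959 + 11.6/0.273 + 13.0/0.00110 = 11861 d.
q = Δh / Σ(b_i/K_i) = 7.14 / 11861 = 0.0006020 m/day.
In each layer the seepage velocity is v_i = q/n_i, so the layer transit time is t_i = b_i·n_i / q:
  layer 1 (coarse sand): t_1 = 11.8 × 0.22 / 0.0006020 = 4313 d
  layer 2 (clean gravel): t_2 = 1.93 × 0.18 / 0.0006020 = 577.1 d
  layer 3 (silty sand): t_3 = 11.6 × 0.18 / 0.0006020 = 3469 d
  layer 4 (sandy clay): t_4 = 13.0 × 0.04 / 0.0006020 = 863.8 d
Total t = Σ t_i = 9222 days = 25.25 years.

25.2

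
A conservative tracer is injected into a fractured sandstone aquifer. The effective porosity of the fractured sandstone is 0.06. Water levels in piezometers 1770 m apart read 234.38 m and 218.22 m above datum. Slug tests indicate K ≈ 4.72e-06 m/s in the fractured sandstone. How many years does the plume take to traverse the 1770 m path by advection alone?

Convert K: 4.72e-06 m/s × 86400 = 0.4078 m/day.
Hydraulic gradient i = (234.38 − 218.22) / 1770 = 16.16 / 1770 = 0.009130.
Darcy flux q = K · i = 0.4078 × 0.009130 = 0.003723 m/day.
Seepage velocity v = q / n_e = 0.003723 / 0.06 = 0.06205 m/day.
Travel time t = L / v = 1770 / 0.06205 = 28523 days = 78.09 years.

78.1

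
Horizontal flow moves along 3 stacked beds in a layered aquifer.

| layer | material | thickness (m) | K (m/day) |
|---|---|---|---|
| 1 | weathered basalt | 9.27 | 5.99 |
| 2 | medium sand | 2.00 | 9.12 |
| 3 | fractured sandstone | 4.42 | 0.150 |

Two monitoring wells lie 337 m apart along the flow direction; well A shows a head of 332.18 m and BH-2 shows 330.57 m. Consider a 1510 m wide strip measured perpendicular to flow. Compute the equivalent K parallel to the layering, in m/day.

Flow is parallel to layering, so each bed carries its own Darcy discharge and the transmissivities add.
Σ(K_i·b_i) = 5.99×9.27 + 9.12×2.00 + 0.150×4.42 = 74.43 m²/day.
Total thickness b = 15.69 m, so K_eq = Σ(K_i·b_i)/b = 4.744 m/day.

4.74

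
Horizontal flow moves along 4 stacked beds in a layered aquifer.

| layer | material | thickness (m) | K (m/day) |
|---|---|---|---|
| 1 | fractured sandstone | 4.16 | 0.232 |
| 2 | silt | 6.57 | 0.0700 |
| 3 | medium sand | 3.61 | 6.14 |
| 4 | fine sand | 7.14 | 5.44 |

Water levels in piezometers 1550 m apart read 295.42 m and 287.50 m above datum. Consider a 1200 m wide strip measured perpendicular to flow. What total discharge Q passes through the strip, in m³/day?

Flow is parallel to layering, so each bed carries its own Darcy discharge and the transmissivities add.
Σ(K_i·b_i) = 0.232×4.16 + 0.0700×6.57 + 6.14×3.61 + 5.44×7.14 = 62.43 m²/day.
Hydraulic gradient i = (295.42 − 287.50) / 1550 = 7.92 / 1550 = 0.005110.
Q = Σ(K_i·b_i) · W · i = 62.43 × 1200 × 0.005110 = 382.8 m³/day.

383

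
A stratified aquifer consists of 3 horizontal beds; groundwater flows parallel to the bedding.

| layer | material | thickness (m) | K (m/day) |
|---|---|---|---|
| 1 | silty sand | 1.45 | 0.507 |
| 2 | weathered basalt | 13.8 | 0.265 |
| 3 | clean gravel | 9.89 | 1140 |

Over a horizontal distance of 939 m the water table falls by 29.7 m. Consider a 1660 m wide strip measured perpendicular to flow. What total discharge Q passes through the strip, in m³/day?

592000

Flow is parallel to layering, so each bed carries its own Darcy discharge and the transmissivities add.
Σ(K_i·b_i) = 0.507×1.45 + 0.265×13.8 + 1140×9.89 = 11279 m²/day.
Hydraulic gradient i = Δh / L = 29.7 / 939 = 0.03163.
Q = Σ(K_i·b_i) · W · i = 11279 × 1660 × 0.03163 = 5.922e+05 m³/day.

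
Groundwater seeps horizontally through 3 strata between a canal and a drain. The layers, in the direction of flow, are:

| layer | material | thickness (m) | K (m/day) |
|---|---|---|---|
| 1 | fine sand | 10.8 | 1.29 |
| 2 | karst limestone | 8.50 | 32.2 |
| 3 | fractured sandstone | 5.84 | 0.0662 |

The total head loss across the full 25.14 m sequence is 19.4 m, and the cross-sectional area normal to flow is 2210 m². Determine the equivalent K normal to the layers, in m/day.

Flow is perpendicular to layering, so the layers act in series and the equivalent K is the thickness-weighted harmonic mean.
Total thickness L = 10.8 + 8.50 + 5.84 = 25.14 m.
Σ(b_i/K_i) = 10.8/1.29 + 8.50/32.2 + 5.84/0.0662 = 96.85 d.
K_eq = L / Σ(b_i/K_i) = 25.14 / 96.85 = 0.2596 m/day.

0.260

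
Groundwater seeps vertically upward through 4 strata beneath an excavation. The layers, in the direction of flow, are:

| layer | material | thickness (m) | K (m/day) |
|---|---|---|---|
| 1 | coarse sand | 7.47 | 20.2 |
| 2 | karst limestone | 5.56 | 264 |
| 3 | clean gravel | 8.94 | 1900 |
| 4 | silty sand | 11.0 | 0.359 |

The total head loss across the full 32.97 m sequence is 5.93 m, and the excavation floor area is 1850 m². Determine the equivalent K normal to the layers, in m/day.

Flow is perpendicular to layering, so the layers act in series and the equivalent K is the thickness-weighted harmonic mean.
Total thickness L = 7.47 + 5.56 + 8.94 + 11.0 = 32.97 m.
Σ(b_i/K_i) = 7.47/20.2 + 5.56/264 + 8.94/1900 + 11.0/0.359 = 31.04 d.
K_eq = L / Σ(b_i/K_i) = 32.97 / 31.04 = 1.062 m/day.

1.06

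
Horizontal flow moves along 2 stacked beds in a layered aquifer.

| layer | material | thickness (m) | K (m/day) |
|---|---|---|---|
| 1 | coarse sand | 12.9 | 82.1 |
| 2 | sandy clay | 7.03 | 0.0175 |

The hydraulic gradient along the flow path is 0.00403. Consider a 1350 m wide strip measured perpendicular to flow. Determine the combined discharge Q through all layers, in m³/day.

Flow is parallel to layering, so each bed carries its own Darcy discharge and the transmissivities add.
Σ(K_i·b_i) = 82.1×12.9 + 0.0175×7.03 = 1059 m²/day.
Hydraulic gradient i = 0.00403.
Q = Σ(K_i·b_i) · W · i = 1059 × 1350 × 0.004030 = 5763 m³/day.

5760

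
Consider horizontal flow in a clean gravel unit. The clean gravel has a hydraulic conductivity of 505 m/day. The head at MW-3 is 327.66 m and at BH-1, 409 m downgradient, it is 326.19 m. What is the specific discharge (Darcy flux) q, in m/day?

1.82

Hydraulic gradient i = (327.66 − 326.19) / 409 = 1.47 / 409 = 0.003594.
Specific discharge q = K · i = 505.0 × 0.003594 = 1.815 m/day.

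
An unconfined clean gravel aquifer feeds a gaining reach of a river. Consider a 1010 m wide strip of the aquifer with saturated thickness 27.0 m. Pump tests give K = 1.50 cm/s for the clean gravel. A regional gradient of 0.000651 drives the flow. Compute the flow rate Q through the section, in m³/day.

23000

Convert K: 1.50 cm/s × 864 = 1296 m/day.
Cross-sectional area A = 1010 × 27.0 = 27270 m².
Hydraulic gradient i = 0.000651.
Darcy's law: Q = K · A · i = 1296 × 27270 × 0.0006510 = 23008 m³/day.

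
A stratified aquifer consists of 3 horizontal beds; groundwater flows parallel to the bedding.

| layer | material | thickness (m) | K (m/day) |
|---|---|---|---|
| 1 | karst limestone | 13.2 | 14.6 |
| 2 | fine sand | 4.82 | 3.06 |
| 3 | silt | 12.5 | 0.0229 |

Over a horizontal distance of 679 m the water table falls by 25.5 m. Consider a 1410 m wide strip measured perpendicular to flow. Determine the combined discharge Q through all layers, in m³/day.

11000

Flow is parallel to layering, so each bed carries its own Darcy discharge and the transmissivities add.
Σ(K_i·b_i) = 14.6×13.2 + 3.06×4.82 + 0.0229×12.5 = 207.8 m²/day.
Hydraulic gradient i = Δh / L = 25.5 / 679 = 0.03756.
Q = Σ(K_i·b_i) · W · i = 207.8 × 1410 × 0.03756 = 11001 m³/day.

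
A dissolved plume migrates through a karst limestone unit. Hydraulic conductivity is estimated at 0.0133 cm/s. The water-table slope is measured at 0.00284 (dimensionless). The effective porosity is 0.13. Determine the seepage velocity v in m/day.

0.251

Convert K: 0.0133 cm/s × 864 = 11.49 m/day.
Hydraulic gradient i = 0.00284.
Darcy flux q = K · i = 11.49 × 0.002840 = 0.03264 m/day.
Seepage velocity v = q / n_e = 0.03264 / 0.13 = 0.2510 m/day.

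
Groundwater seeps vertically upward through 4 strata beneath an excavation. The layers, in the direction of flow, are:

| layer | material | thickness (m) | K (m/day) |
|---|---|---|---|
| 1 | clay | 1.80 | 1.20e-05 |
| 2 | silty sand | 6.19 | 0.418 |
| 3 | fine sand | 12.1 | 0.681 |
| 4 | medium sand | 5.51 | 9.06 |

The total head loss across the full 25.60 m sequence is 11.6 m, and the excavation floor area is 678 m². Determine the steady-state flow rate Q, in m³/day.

0.0524

Flow is perpendicular to layering, so the layers act in series and the equivalent K is the thickness-weighted harmonic mean.
Total thickness L = 1.80 + 6.19 + 12.1 + 5.51 = 25.60 m.
Σ(b_i/K_i) = 1.80/1.20e-05 + 6.19/0.418 + 12.1/0.681 + 5.51/9.06 = 1.500e+05 d.
K_eq = L / Σ(b_i/K_i) = 25.60 / 1.500e+05 = 0.0001706 m/day.
Q = K_eq · A · (Δh/L) = 0.0001706 × 678 × (11.6/25.60) = 0.05242 m³/day.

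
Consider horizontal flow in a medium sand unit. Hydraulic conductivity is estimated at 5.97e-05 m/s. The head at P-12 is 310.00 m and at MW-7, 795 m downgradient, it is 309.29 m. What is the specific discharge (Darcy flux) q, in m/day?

Convert K: 5.97e-05 m/s × 86400 = 5.158 m/day.
Hydraulic gradient i = (310.00 − 309.29) / 795 = 0.71 / 795 = 0.0008931.
Specific discharge q = K · i = 5.158 × 0.0008931 = 0.004607 m/day.

0.00461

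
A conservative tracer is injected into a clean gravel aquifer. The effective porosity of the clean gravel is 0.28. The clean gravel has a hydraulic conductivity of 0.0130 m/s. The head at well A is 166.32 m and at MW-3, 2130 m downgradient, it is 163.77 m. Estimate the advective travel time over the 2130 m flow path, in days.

444

Convert K: 0.0130 m/s × 86400 = 1123 m/day.
Hydraulic gradient i = (166.32 − 163.77) / 2130 = 2.55 / 2130 = 0.001197.
Darcy flux q = K · i = 1123 × 0.001197 = 1.345 m/day.
Seepage velocity v = q / n_e = 1.345 / 0.28 = 4.802 m/day.
Travel time t = L / v = 2130 / 4.802 = 443.5 days.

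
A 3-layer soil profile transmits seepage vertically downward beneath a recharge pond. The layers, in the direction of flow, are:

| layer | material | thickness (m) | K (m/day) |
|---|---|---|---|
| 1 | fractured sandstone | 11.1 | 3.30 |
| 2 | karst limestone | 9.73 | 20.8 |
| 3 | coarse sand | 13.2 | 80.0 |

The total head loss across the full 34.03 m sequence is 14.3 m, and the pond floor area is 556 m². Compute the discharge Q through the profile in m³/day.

1990

Flow is perpendicular to layering, so the layers act in series and the equivalent K is the thickness-weighted harmonic mean.
Total thickness L = 11.1 + 9.73 + 13.2 = 34.03 m.
Σ(b_i/K_i) = 11.1/3.30 + 9.73/20.8 + 13.2/80.0 = 3.996 d.
K_eq = L / Σ(b_i/K_i) = 34.03 / 3.996 = 8.515 m/day.
Q = K_eq · A · (Δh/L) = 8.515 × 556 × (14.3/34.03) = 1989 m³/day.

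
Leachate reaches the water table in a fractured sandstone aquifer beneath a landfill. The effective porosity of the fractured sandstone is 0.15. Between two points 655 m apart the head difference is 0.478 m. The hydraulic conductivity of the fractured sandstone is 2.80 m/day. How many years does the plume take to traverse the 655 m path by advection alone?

132

Hydraulic gradient i = Δh / L = 0.478 / 655 = 0.0007298.
Darcy flux q = K · i = 2.800 × 0.0007298 = 0.002043 m/day.
Seepage velocity v = q / n_e = 0.002043 / 0.15 = 0.01362 m/day.
Travel time t = L / v = 655 / 0.01362 = 48083 days = 131.6 years.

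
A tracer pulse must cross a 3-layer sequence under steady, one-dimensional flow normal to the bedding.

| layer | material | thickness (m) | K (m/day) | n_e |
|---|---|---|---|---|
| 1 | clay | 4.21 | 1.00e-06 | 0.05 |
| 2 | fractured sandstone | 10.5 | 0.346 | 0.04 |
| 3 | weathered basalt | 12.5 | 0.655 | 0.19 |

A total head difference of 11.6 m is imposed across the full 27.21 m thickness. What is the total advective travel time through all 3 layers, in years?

2990

With flow normal to the layers, continuity requires the same specific discharge q through every layer.
Σ(b_i/K_i) = 4.21/1.00e-06 + 10.5/0.346 + 12.5/0.655 = 4.210e+06 d.
q = Δh / Σ(b_i/K_i) = 11.6 / 4.210e+06 = 2.755e-06 m/day.
In each layer the seepage velocity is v_i = q/n_i, so the layer transit time is t_i = b_i·n_i / q:
  layer 1 (clay): t_1 = 4.21 × 0.05 / 2.755e-06 = 76398 d
  layer 2 (fractured sandstone): t_2 = 10.5 × 0.04 / 2.755e-06 = 1.524e+05 d
  layer 3 (weathered basalt): t_3 = 12.5 × 0.19 / 2.755e-06 = 8.620e+05 d
Total t = Σ t_i = 1.091e+06 days = 2986 years.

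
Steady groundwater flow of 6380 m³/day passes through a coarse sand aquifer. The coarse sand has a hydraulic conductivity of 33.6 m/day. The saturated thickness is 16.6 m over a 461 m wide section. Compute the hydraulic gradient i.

0.0248

Cross-sectional area A = 461 × 16.6 = 7653 m².
From Q = K·A·i, i = Q / (K·A) = 6380 / (33.60 × 7653) = 0.02481.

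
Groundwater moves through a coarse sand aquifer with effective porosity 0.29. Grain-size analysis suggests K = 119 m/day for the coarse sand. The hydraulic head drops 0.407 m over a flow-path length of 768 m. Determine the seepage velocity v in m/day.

0.217

Hydraulic gradient i = Δh / L = 0.407 / 768 = 0.0005299.
Darcy flux q = K · i = 119.0 × 0.0005299 = 0.06306 m/day.
Seepage velocity v = q / n_e = 0.06306 / 0.29 = 0.2175 m/day.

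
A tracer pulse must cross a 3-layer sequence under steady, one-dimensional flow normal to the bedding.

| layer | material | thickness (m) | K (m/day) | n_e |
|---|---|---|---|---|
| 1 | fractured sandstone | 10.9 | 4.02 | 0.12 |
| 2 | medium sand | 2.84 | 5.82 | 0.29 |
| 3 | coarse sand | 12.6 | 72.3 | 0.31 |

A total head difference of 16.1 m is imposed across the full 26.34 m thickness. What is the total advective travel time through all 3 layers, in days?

With flow normal to the layers, continuity requires the same specific discharge q through every layer.
Σ(b_i/K_i) = 10.9/4.02 + 2.84/5.82 + 12.6/72.3 = 3.374 d.
q = Δh / Σ(b_i/K_i) = 16.1 / 3.374 = 4.772 m/day.
In each layer the seepage velocity is v_i = q/n_i, so the layer transit time is t_i = b_i·n_i / q:
  layer 1 (fractured sandstone): t_1 = 10.9 × 0.12 / 4.772 = 0.2741 d
  layer 2 (medium sand): t_2 = 2.84 × 0.29 / 4.772 = 0.1726 d
  layer 3 (coarse sand): t_3 = 12.6 × 0.31 / 4.772 = 0.8185 d
Total t = Σ t_i = 1.265 days.

1.27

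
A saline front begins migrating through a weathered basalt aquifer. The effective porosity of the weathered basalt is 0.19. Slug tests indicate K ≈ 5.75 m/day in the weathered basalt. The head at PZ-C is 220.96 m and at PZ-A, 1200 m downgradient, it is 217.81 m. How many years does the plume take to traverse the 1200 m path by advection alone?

41.4

Hydraulic gradient i = (220.96 − 217.81) / 1200 = 3.15 / 1200 = 0.002625.
Darcy flux q = K · i = 5.750 × 0.002625 = 0.01509 m/day.
Seepage velocity v = q / n_e = 0.01509 / 0.19 = 0.07944 m/day.
Travel time t = L / v = 1200 / 0.07944 = 15106 days = 41.36 years.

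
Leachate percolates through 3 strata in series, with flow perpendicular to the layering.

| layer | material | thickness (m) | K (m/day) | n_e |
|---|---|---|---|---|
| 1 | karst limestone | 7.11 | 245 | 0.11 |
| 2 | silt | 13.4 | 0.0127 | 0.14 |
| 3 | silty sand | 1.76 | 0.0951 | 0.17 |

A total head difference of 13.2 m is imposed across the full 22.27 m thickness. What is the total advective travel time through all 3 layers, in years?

0.659

With flow normal to the layers, continuity requires the same specific discharge q through every layer.
Σ(b_i/K_i) = 7.11/245 + 13.4/0.0127 + 1.76/0.0951 = 1074 d.
q = Δh / Σ(b_i/K_i) = 13.2 / 1074 = 0.01229 m/day.
In each layer the seepage velocity is v_i = q/n_i, so the layer transit time is t_i = b_i·n_i / q:
  layer 1 (karst limestone): t_1 = 7.11 × 0.11 / 0.01229 = 63.61 d
  layer 2 (silt): t_2 = 13.4 × 0.14 / 0.01229 = 152.6 d
  layer 3 (silty sand): t_3 = 1.76 × 0.17 / 0.01229 = 24.34 d
Total t = Σ t_i = 240.5 days = 0.6586 years.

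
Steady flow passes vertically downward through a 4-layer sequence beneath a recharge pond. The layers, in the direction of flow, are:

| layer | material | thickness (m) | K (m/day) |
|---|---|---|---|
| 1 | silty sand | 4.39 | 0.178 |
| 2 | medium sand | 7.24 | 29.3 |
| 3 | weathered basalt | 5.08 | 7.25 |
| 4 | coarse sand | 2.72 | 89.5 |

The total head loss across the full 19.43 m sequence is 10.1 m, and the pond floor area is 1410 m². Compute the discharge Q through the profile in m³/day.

555

Flow is perpendicular to layering, so the layers act in series and the equivalent K is the thickness-weighted harmonic mean.
Total thickness L = 4.39 + 7.24 + 5.08 + 2.72 = 19.43 m.
Σ(b_i/K_i) = 4.39/0.178 + 7.24/29.3 + 5.08/7.25 + 2.72/89.5 = 25.64 d.
K_eq = L / Σ(b_i/K_i) = 19.43 / 25.64 = 0.7578 m/day.
Q = K_eq · A · (Δh/L) = 0.7578 × 1410 × (10.1/19.43) = 555.4 m³/day.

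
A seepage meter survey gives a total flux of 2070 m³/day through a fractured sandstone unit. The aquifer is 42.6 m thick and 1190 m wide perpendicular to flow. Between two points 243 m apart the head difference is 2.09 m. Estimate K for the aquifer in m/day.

4.75

Cross-sectional area A = 1190 × 42.6 = 50694 m².
Hydraulic gradient i = Δh / L = 2.09 / 243 = 0.008601.
From Q = K·A·i, K = Q / (A·i) = 2070 / (50694 × 0.008601) = 4.748 m/day.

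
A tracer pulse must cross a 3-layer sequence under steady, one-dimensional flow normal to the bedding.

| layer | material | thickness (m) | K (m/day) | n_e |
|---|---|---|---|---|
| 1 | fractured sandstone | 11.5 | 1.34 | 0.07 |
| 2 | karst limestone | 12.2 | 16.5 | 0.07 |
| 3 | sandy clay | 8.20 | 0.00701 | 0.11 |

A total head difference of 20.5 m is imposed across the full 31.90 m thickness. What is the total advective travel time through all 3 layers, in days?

147

With flow normal to the layers, continuity requires the same specific discharge q through every layer.
Σ(b_i/K_i) = 11.5/1.34 + 12.2/16.5 + 8.20/0.00701 = 1179 d.
q = Δh / Σ(b_i/K_i) = 20.5 / 1179 = 0.01739 m/day.
In each layer the seepage velocity is v_i = q/n_i, so the layer transit time is t_i = b_i·n_i / q:
  layer 1 (fractured sandstone): t_1 = 11.5 × 0.07 / 0.01739 = 46.30 d
  layer 2 (karst limestone): t_2 = 12.2 × 0.07 / 0.01739 = 49.12 d
  layer 3 (sandy clay): t_3 = 8.20 × 0.11 / 0.01739 = 51.88 d
Total t = Σ t_i = 147.3 days.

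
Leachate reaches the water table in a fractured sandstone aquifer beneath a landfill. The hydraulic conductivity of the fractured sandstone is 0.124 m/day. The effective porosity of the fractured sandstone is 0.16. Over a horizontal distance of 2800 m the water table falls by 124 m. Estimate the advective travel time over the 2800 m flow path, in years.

Hydraulic gradient i = Δh / L = 124 / 2800 = 0.04429.
Darcy flux q = K · i = 0.1240 × 0.04429 = 0.005491 m/day.
Seepage velocity v = q / n_e = 0.005491 / 0.16 = 0.03432 m/day.
Travel time t = L / v = 2800 / 0.03432 = 81582 days = 223.4 years.

223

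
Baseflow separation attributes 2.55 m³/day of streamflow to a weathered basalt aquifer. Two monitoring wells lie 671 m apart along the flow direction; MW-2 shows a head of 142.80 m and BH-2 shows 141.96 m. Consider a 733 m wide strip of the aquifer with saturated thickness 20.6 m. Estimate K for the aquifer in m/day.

0.135

Cross-sectional area A = 733 × 20.6 = 15100 m².
Hydraulic gradient i = (142.80 − 141.96) / 671 = 0.84 / 671 = 0.001252.
From Q = K·A·i, K = Q / (A·i) = 2.55 / (15100 × 0.001252) = 0.1349 m/day.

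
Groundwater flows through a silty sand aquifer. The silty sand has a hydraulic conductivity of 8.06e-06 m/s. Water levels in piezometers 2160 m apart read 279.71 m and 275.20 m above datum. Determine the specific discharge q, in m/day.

0.00145

Convert K: 8.06e-06 m/s × 86400 = 0.6964 m/day.
Hydraulic gradient i = (279.71 − 275.20) / 2160 = 4.51 / 2160 = 0.002088.
Specific discharge q = K · i = 0.6964 × 0.002088 = 0.001454 m/day.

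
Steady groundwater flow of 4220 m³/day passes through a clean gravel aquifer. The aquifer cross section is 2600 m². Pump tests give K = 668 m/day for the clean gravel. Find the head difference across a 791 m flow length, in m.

1.92

From Q = K·A·i, i = Q / (K·A) = 4220 / (668.0 × 2600) = 0.002430.
Head loss Δh = i · L = 0.002430 × 791 = 1.922 m.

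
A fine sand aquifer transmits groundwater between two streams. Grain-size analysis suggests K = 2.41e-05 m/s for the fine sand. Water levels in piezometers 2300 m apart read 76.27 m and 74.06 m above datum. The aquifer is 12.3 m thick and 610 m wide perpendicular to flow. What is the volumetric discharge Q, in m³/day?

Convert K: 2.41e-05 m/s × 86400 = 2.082 m/day.
Cross-sectional area A = 610 × 12.3 = 7503 m².
Hydraulic gradient i = (76.27 − 74.06) / 2300 = 2.21 / 2300 = 0.0009609.
Darcy's law: Q = K · A · i = 2.082 × 7503 × 0.0009609 = 15.01 m³/day.

15.0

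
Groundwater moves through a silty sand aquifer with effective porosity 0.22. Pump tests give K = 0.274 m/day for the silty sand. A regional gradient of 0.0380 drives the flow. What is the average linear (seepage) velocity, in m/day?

0.0473

Hydraulic gradient i = 0.0380.
Darcy flux q = K · i = 0.2740 × 0.03800 = 0.01041 m/day.
Seepage velocity v = q / n_e = 0.01041 / 0.22 = 0.04733 m/day.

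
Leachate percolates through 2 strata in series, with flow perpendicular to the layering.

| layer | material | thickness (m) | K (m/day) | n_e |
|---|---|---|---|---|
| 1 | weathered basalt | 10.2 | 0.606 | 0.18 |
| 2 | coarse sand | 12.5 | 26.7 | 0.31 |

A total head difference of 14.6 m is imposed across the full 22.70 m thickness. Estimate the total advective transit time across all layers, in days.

With flow normal to the layers, continuity requires the same specific discharge q through every layer.
Σ(b_i/K_i) = 10.2/0.606 + 12.5/26.7 = 17.30 d.
q = Δh / Σ(b_i/K_i) = 14.6 / 17.30 = 0.8439 m/day.
In each layer the seepage velocity is v_i = q/n_i, so the layer transit time is t_i = b_i·n_i / q:
  layer 1 (weathered basalt): t_1 = 10.2 × 0.18 / 0.8439 = 2.176 d
  layer 2 (coarse sand): t_2 = 12.5 × 0.31 / 0.8439 = 4.592 d
Total t = Σ t_i = 6.767 days.

6.77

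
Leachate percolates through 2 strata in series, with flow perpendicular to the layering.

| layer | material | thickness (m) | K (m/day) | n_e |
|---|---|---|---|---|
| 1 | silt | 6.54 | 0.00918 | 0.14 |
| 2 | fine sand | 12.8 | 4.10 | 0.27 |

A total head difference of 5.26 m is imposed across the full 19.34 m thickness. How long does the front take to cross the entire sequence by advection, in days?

With flow normal to the layers, continuity requires the same specific discharge q through every layer.
Σ(b_i/K_i) = 6.54/0.00918 + 12.8/4.10 = 715.5 d.
q = Δh / Σ(b_i/K_i) = 5.26 / 715.5 = 0.007351 m/day.
In each layer the seepage velocity is v_i = q/n_i, so the layer transit time is t_i = b_i·n_i / q:
  layer 1 (silt): t_1 = 6.54 × 0.14 / 0.007351 = 124.6 d
  layer 2 (fine sand): t_2 = 12.8 × 0.27 / 0.007351 = 470.1 d
Total t = Σ t_i = 594.7 days.

595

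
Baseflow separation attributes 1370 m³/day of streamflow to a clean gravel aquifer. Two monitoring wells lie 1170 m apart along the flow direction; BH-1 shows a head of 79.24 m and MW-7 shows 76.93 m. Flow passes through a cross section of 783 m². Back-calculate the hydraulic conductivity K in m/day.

Hydraulic gradient i = (79.24 − 76.93) / 1170 = 2.31 / 1170 = 0.001974.
From Q = K·A·i, K = Q / (A·i) = 1370 / (783.0 × 0.001974) = 886.2 m/day.

886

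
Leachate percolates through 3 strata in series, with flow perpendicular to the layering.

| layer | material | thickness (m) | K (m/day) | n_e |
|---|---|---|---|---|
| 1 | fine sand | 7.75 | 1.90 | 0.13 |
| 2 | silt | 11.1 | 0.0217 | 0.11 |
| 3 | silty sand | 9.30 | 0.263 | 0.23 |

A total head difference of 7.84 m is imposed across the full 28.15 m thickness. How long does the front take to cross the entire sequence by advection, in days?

307

With flow normal to the layers, continuity requires the same specific discharge q through every layer.
Σ(b_i/K_i) = 7.75/1.90 + 11.1/0.0217 + 9.30/0.263 = 551.0 d.
q = Δh / Σ(b_i/K_i) = 7.84 / 551.0 = 0.01423 m/day.
In each layer the seepage velocity is v_i = q/n_i, so the layer transit time is t_i = b_i·n_i / q:
  layer 1 (fine sand): t_1 = 7.75 × 0.13 / 0.01423 = 70.80 d
  layer 2 (silt): t_2 = 11.1 × 0.11 / 0.01423 = 85.81 d
  layer 3 (silty sand): t_3 = 9.30 × 0.23 / 0.01423 = 150.3 d
Total t = Σ t_i = 306.9 days.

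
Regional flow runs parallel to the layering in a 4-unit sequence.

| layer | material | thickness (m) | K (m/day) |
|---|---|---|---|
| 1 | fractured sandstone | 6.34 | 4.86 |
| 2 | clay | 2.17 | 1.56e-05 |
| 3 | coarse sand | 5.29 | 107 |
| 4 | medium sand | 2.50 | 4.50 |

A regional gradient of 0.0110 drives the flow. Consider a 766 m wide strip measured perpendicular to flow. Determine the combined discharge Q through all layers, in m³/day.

5120

Flow is parallel to layering, so each bed carries its own Darcy discharge and the transmissivities add.
Σ(K_i·b_i) = 4.86×6.34 + 1.56e-05×2.17 + 107×5.29 + 4.50×2.50 = 608.1 m²/day.
Hydraulic gradient i = 0.0110.
Q = Σ(K_i·b_i) · W · i = 608.1 × 766 × 0.01100 = 5124 m³/day.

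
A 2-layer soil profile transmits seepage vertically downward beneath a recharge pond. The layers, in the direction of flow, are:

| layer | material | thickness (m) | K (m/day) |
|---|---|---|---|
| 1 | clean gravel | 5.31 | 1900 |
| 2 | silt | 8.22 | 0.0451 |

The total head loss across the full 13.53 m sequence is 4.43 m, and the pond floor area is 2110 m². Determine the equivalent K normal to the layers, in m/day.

0.0742

Flow is perpendicular to layering, so the layers act in series and the equivalent K is the thickness-weighted harmonic mean.
Total thickness L = 5.31 + 8.22 = 13.53 m.
Σ(b_i/K_i) = 5.31/1900 + 8.22/0.0451 = 182.3 d.
K_eq = L / Σ(b_i/K_i) = 13.53 / 182.3 = 0.07423 m/day.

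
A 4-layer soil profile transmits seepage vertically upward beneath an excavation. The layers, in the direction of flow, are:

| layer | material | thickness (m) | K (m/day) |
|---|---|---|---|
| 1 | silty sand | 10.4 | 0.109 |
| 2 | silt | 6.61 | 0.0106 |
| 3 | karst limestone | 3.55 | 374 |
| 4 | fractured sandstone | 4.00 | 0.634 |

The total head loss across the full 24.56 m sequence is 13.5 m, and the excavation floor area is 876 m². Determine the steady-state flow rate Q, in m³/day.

Flow is perpendicular to layering, so the layers act in series and the equivalent K is the thickness-weighted harmonic mean.
Total thickness L = 10.4 + 6.61 + 3.55 + 4.00 = 24.56 m.
Σ(b_i/K_i) = 10.4/0.109 + 6.61/0.0106 + 3.55/374 + 4.00/0.634 = 725.3 d.
K_eq = L / Σ(b_i/K_i) = 24.56 / 725.3 = 0.03386 m/day.
Q = K_eq · A · (Δh/L) = 0.03386 × 876 × (13.5/24.56) = 16.30 m³/day.

16.3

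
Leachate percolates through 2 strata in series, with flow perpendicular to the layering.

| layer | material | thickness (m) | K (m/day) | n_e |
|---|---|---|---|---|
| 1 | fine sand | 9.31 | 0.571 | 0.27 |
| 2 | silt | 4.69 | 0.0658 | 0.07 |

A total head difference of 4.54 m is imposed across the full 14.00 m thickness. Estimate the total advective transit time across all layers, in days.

54.8

With flow normal to the layers, continuity requires the same specific discharge q through every layer.
Σ(b_i/K_i) = 9.31/0.571 + 4.69/0.0658 = 87.58 d.
q = Δh / Σ(b_i/K_i) = 4.54 / 87.58 = 0.05184 m/day.
In each layer the seepage velocity is v_i = q/n_i, so the layer transit time is t_i = b_i·n_i / q:
  layer 1 (fine sand): t_1 = 9.31 × 0.27 / 0.05184 = 48.49 d
  layer 2 (silt): t_2 = 4.69 × 0.07 / 0.05184 = 6.333 d
Total t = Σ t_i = 54.83 days.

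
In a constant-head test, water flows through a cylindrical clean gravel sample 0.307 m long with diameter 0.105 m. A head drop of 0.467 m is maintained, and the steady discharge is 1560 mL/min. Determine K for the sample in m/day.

171

Cross-sectional area A = π·(d/2)² = π × (0.105/2)² = 0.008659 m².
Convert discharge: 1560 mL/min = 2.600e-05 m³/s.
Darcy's law rearranged: K = Q·L / (A·Δh) = 2.600e-05 × 0.307 / (0.008659 × 0.467) = 0.001974 m/s = 170.5 m/day.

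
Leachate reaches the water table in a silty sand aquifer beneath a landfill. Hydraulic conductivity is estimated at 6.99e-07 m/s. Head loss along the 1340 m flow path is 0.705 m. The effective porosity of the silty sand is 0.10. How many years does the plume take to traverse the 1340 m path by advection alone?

Convert K: 6.99e-07 m/s × 86400 = 0.06039 m/day.
Hydraulic gradient i = Δh / L = 0.705 / 1340 = 0.0005261.
Darcy flux q = K · i = 0.06039 × 0.0005261 = 3.177e-05 m/day.
Seepage velocity v = q / n_e = 3.177e-05 / 0.10 = 0.0003177 m/day.
Travel time t = L / v = 1340 / 0.0003177 = 4.217e+06 days = 11546 years.

11500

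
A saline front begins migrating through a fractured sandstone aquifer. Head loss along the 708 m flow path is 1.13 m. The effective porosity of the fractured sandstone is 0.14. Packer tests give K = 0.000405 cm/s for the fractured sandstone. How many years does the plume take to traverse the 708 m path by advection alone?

486

Convert K: 0.000405 cm/s × 864 = 0.3499 m/day.
Hydraulic gradient i = Δh / L = 1.13 / 708 = 0.001596.
Darcy flux q = K · i = 0.3499 × 0.001596 = 0.0005585 m/day.
Seepage velocity v = q / n_e = 0.0005585 / 0.14 = 0.003989 m/day.
Travel time t = L / v = 708 / 0.003989 = 1.775e+05 days = 485.9 years.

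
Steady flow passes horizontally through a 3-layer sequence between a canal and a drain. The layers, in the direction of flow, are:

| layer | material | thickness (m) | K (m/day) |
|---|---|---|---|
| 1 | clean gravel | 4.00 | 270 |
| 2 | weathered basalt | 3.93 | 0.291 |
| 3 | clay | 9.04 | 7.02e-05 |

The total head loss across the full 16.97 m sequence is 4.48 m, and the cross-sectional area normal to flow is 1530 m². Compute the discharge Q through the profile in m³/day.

Flow is perpendicular to layering, so the layers act in series and the equivalent K is the thickness-weighted harmonic mean.
Total thickness L = 4.00 + 3.93 + 9.04 = 16.97 m.
Σ(b_i/K_i) = 4.00/270 + 3.93/0.291 + 9.04/7.02e-05 = 1.288e+05 d.
K_eq = L / Σ(b_i/K_i) = 16.97 / 1.288e+05 = 0.0001318 m/day.
Q = K_eq · A · (Δh/L) = 0.0001318 × 1530 × (4.48/16.97) = 0.05322 m³/day.

0.0532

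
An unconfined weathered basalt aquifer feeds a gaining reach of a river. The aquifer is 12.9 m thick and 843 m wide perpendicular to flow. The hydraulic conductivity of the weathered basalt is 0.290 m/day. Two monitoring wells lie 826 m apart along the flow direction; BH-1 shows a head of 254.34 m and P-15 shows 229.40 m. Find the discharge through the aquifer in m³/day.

95.2

Cross-sectional area A = 843 × 12.9 = 10875 m².
Hydraulic gradient i = (254.34 − 229.40) / 826 = 24.94 / 826 = 0.03019.
Darcy's law: Q = K · A · i = 0.2900 × 10875 × 0.03019 = 95.22 m³/day.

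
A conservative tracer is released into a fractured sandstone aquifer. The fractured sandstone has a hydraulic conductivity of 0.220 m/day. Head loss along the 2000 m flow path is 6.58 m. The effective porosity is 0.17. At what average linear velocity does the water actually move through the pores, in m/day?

Hydraulic gradient i = Δh / L = 6.58 / 2000 = 0.003290.
Darcy flux q = K · i = 0.2200 × 0.003290 = 0.0007238 m/day.
Seepage velocity v = q / n_e = 0.0007238 / 0.17 = 0.004258 m/day.

0.00426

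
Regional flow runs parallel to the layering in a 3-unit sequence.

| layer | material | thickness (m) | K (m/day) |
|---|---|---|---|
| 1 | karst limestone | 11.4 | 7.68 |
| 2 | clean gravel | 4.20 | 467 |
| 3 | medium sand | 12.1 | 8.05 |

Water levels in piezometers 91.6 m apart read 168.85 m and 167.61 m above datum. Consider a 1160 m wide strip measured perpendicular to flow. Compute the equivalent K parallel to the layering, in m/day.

77.5

Flow is parallel to layering, so each bed carries its own Darcy discharge and the transmissivities add.
Σ(K_i·b_i) = 7.68×11.4 + 467×4.20 + 8.05×12.1 = 2146 m²/day.
Total thickness b = 27.70 m, so K_eq = Σ(K_i·b_i)/b = 77.49 m/day.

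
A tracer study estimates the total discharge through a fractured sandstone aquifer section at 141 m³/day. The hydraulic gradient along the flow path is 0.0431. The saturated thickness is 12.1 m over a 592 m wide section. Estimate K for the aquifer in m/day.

Cross-sectional area A = 592 × 12.1 = 7163 m².
Hydraulic gradient i = 0.0431.
From Q = K·A·i, K = Q / (A·i) = 141 / (7163 × 0.04310) = 0.4567 m/day.

0.457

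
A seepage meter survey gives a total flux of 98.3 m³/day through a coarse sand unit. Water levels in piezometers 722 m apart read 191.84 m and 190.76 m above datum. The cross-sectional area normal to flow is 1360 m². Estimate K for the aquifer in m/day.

Hydraulic gradient i = (191.84 − 190.76) / 722 = 1.08 / 722 = 0.001496.
From Q = K·A·i, K = Q / (A·i) = 98.3 / (1360 × 0.001496) = 48.32 m/day.

48.3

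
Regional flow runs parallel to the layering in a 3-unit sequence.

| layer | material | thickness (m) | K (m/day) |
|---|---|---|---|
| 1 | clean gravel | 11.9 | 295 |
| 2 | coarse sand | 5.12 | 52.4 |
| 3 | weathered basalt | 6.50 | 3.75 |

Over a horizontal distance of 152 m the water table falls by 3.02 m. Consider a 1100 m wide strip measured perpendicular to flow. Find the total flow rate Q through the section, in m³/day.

Flow is parallel to layering, so each bed carries its own Darcy discharge and the transmissivities add.
Σ(K_i·b_i) = 295×11.9 + 52.4×5.12 + 3.75×6.50 = 3803 m²/day.
Hydraulic gradient i = Δh / L = 3.02 / 152 = 0.01987.
Q = Σ(K_i·b_i) · W · i = 3803 × 1100 × 0.01987 = 83119 m³/day.

83100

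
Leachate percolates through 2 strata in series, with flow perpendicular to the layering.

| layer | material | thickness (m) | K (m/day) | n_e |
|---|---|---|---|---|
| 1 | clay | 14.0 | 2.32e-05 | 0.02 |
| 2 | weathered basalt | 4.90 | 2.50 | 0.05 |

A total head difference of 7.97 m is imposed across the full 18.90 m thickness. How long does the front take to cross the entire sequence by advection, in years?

With flow normal to the layers, continuity requires the same specific discharge q through every layer.
Σ(b_i/K_i) = 14.0/2.32e-05 + 4.90/2.50 = 6.035e+05 d.
q = Δh / Σ(b_i/K_i) = 7.97 / 6.035e+05 = 1.321e-05 m/day.
In each layer the seepage velocity is v_i = q/n_i, so the layer transit time is t_i = b_i·n_i / q:
  layer 1 (clay): t_1 = 14.0 × 0.02 / 1.321e-05 = 21200 d
  layer 2 (weathered basalt): t_2 = 4.90 × 0.05 / 1.321e-05 = 18550 d
Total t = Σ t_i = 39750 days = 108.8 years.

109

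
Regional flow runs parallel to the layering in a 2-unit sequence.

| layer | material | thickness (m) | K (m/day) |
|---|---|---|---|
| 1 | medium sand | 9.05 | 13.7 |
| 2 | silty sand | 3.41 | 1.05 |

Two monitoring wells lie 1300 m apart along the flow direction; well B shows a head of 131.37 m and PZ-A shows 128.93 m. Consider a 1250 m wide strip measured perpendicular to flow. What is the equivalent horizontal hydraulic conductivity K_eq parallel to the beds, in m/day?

10.2

Flow is parallel to layering, so each bed carries its own Darcy discharge and the transmissivities add.
Σ(K_i·b_i) = 13.7×9.05 + 1.05×3.41 = 127.6 m²/day.
Total thickness b = 12.46 m, so K_eq = Σ(K_i·b_i)/b = 10.24 m/day.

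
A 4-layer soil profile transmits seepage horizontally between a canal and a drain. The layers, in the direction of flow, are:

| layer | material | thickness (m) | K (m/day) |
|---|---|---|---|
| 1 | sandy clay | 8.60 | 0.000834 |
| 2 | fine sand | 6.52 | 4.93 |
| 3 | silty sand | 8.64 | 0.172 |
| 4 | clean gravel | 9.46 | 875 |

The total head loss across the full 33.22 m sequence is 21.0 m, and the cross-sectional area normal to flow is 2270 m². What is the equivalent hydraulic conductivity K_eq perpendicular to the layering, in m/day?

Flow is perpendicular to layering, so the layers act in series and the equivalent K is the thickness-weighted harmonic mean.
Total thickness L = 8.60 + 6.52 + 8.64 + 9.46 = 33.22 m.
Σ(b_i/K_i) = 8.60/0.000834 + 6.52/4.93 + 8.64/0.172 + 9.46/875 = 10363 d.
K_eq = L / Σ(b_i/K_i) = 33.22 / 10363 = 0.003206 m/day.

0.00321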